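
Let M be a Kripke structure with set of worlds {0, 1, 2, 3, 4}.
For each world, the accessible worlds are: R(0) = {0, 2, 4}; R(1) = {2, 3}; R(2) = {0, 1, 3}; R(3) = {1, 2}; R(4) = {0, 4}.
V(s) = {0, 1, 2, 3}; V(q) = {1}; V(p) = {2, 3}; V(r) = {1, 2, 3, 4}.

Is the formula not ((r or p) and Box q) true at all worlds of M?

Yes

Let φ = not ((r or p) and Box q). Evaluate φ at each world:
  0 (successors {0, 2, 4}): φ is true.
  1 (successors {2, 3}): φ is true.
  2 (successors {0, 1, 3}): φ is true.
  3 (successors {1, 2}): φ is true.
  4 (successors {0, 4}): φ is true.
For instance, at 2:
  At 2: (r or p) and Box q is false, so not ((r or p) and Box q) is true.
    At 2: r or p is true, Box q is false, so (r or p) and Box q is false.
      At 2: Box q requires q at every successor {0, 1, 3}.
        q fails at 0, so Box q is false at 2.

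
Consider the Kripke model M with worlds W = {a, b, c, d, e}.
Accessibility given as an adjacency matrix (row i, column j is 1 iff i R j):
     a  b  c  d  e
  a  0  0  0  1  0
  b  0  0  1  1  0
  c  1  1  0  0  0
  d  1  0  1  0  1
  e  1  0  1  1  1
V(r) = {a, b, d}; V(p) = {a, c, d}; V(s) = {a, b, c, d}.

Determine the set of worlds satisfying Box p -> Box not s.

c, d, e

Recall that Box ψ holds at a world iff ψ holds at every accessible world, and Dia ψ holds iff ψ holds at some accessible world.
Let φ = Box p -> Box not s. Evaluate φ at each world:
  a (successors {d}): φ is false.
  b (successors {c, d}): φ is false.
  c (successors {a, b}): φ is true.
  d (successors {a, c, e}): φ is true.
  e (successors {a, c, d, e}): φ is true.
For instance, at e:
  At e: Box p is false, Box not s is false, so Box p -> Box not s is true.
    At e: Box p requires p at every successor {a, c, d, e}.
      p fails at e, so Box p is false at e.
    At e: Box not s requires not s at every successor {a, c, d, e}.
      not s fails at a, so Box not s is false at e.
Satisfying worlds: {c, d, e}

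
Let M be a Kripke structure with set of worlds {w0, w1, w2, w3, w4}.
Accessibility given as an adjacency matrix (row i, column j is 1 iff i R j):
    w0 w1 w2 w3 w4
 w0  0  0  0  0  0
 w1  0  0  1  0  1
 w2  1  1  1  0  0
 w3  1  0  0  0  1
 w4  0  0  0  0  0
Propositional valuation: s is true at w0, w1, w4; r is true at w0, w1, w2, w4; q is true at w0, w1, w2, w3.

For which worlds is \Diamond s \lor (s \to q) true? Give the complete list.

Let φ = \Diamond s \lor (s \to q). Evaluate φ at each world:
  w0 (successors ∅): φ is true.
  w1 (successors {w2, w4}): φ is true.
  w2 (successors {w0, w1, w2}): φ is true.
  w3 (successors {w0, w4}): φ is true.
  w4 (successors ∅): φ is false.
For instance, at w1:
  At w1: \Diamond s is true, s \to q is true, so \Diamond s \lor (s \to q) is true.
    At w1: \Diamond s requires s at some successor in {w2, w4}.
      s holds at w4, so \Diamond s is true at w1.
Satisfying worlds: {w0, w1, w2, w3}

w0, w1, w2, w3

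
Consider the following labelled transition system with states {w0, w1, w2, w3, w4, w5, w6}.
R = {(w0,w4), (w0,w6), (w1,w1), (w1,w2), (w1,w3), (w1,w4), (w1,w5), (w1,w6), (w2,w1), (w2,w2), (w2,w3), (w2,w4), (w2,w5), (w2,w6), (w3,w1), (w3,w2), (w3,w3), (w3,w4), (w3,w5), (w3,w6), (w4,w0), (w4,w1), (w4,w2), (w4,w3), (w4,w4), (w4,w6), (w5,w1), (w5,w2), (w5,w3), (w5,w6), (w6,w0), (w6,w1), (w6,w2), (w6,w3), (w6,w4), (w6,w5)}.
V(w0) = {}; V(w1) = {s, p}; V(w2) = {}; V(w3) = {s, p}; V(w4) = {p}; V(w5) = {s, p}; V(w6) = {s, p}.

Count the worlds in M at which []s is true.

Let φ = []s. Evaluate φ at each world:
  w0 (successors {w4, w6}): φ is false.
  w1 (successors {w1, w2, w3, w4, w5, w6}): φ is false.
  w2 (successors {w1, w2, w3, w4, w5, w6}): φ is false.
  w3 (successors {w1, w2, w3, w4, w5, w6}): φ is false.
  w4 (successors {w0, w1, w2, w3, w4, w6}): φ is false.
  w5 (successors {w1, w2, w3, w6}): φ is false.
  w6 (successors {w0, w1, w2, w3, w4, w5}): φ is false.
For instance, at w6:
  At w6: []s requires s at every successor {w0, w1, w2, w3, w4, w5}.
    s fails at w0, so []s is false at w6.
Satisfying worlds: none.

0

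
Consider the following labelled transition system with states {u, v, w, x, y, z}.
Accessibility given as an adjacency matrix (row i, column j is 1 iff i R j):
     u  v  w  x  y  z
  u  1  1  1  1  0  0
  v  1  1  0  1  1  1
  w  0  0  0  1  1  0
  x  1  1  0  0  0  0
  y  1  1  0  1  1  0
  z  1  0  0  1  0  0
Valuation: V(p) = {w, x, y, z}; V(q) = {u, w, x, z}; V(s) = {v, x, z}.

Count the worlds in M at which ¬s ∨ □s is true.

Let φ = ¬s ∨ □s. Evaluate φ at each world:
  u (successors {u, v, w, x}): φ is true.
  v (successors {u, v, x, y, z}): φ is false.
  w (successors {x, y}): φ is true.
  x (successors {u, v}): φ is false.
  y (successors {u, v, x, y}): φ is true.
  z (successors {u, x}): φ is false.
For instance, at y:
  At y: ¬s is true, □s is false, so ¬s ∨ □s is true.
    At y: □s requires s at every successor {u, v, x, y}.
      s fails at u, so □s is false at y.
Satisfying worlds: {u, w, y}

3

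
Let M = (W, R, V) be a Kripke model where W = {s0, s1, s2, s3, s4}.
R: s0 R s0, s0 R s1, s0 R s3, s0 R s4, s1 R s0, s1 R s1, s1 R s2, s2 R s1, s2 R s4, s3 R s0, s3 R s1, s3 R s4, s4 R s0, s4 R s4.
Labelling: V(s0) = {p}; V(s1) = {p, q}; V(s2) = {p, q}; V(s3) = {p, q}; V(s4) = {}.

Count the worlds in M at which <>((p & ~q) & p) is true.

Recall that <>ψ holds at a world iff ψ holds at some accessible world.
Let φ = <>((p & ~q) & p). Evaluate φ at each world:
  s0 (successors {s0, s1, s3, s4}): φ is true.
  s1 (successors {s0, s1, s2}): φ is true.
  s2 (successors {s1, s4}): φ is false.
  s3 (successors {s0, s1, s4}): φ is true.
  s4 (successors {s0, s4}): φ is true.
For instance, at s2:
  At s2: <>((p & ~q) & p) requires (p & ~q) & p at some successor in {s1, s4}.
    At s1: (p & ~q) & p is false.
    At s4: (p & ~q) & p is false.
  So <>((p & ~q) & p) is false at s2.
Satisfying worlds: {s0, s1, s3, s4}

4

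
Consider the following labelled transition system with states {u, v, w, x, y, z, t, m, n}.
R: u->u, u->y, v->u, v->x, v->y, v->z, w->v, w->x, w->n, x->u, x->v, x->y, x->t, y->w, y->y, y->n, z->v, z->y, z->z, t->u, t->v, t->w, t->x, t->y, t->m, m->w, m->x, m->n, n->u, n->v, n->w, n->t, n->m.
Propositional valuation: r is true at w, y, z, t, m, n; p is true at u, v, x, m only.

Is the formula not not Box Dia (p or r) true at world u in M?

Recall that Box ψ holds at a world iff ψ holds at every accessible world, and Dia ψ holds iff ψ holds at some accessible world.
At u: not Box Dia (p or r) is false, so not not Box Dia (p or r) is true.
  At u: Box Dia (p or r) is true, so not Box Dia (p or r) is false.
    At u: Box Dia (p or r) requires Dia (p or r) at every successor {u, y}.
      At u: Dia (p or r) is true.
      At y: Dia (p or r) is true.
    So Box Dia (p or r) is true at u.

Yes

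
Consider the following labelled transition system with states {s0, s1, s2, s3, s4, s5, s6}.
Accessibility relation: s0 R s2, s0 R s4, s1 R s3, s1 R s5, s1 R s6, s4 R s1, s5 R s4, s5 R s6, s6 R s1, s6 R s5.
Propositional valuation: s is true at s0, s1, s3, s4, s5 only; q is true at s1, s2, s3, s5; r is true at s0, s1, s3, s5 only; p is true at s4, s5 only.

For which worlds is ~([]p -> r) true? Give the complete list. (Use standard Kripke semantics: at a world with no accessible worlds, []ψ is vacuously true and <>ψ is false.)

Let φ = ~([]p -> r). Evaluate φ at each world:
  s0 (successors {s2, s4}): φ is false.
  s1 (successors {s3, s5, s6}): φ is false.
  s2 (successors ∅): φ is true.
  s3 (successors ∅): φ is false.
  s4 (successors {s1}): φ is false.
  s5 (successors {s4, s6}): φ is false.
  s6 (successors {s1, s5}): φ is false.
For instance, at s5:
  At s5: []p -> r is true, so ~([]p -> r) is false.
    At s5: []p is false, r is true, so []p -> r is true.
      At s5: []p requires p at every successor {s4, s6}.
        p fails at s6, so []p is false at s5.
Satisfying worlds: {s2}

s2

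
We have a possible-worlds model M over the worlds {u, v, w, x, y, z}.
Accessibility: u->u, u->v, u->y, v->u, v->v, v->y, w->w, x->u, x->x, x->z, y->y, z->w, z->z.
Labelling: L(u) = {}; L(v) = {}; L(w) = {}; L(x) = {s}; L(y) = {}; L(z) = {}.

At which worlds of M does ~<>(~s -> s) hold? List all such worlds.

u, v, w, y, z

Let φ = ~<>(~s -> s). Evaluate φ at each world:
  u (successors {u, v, y}): φ is true.
  v (successors {u, v, y}): φ is true.
  w (successors {w}): φ is true.
  x (successors {u, x, z}): φ is false.
  y (successors {y}): φ is true.
  z (successors {w, z}): φ is true.
For instance, at x:
  At x: <>(~s -> s) is true, so ~<>(~s -> s) is false.
    At x: <>(~s -> s) requires ~s -> s at some successor in {u, x, z}.
      ~s -> s holds at x, so <>(~s -> s) is true at x.
Satisfying worlds: {u, v, w, y, z}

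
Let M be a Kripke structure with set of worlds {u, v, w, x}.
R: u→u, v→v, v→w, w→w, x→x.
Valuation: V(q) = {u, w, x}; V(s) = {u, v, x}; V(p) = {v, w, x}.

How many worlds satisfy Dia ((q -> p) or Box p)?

Let φ = Dia ((q -> p) or Box p). Evaluate φ at each world:
  u (successors {u}): φ is false.
  v (successors {v, w}): φ is true.
  w (successors {w}): φ is true.
  x (successors {x}): φ is true.
For instance, at v:
  At v: Dia ((q -> p) or Box p) requires (q -> p) or Box p at some successor in {v, w}.
    (q -> p) or Box p holds at v, so Dia ((q -> p) or Box p) is true at v.
      At v: q -> p is true, Box p is true, so (q -> p) or Box p is true.
Satisfying worlds: {v, w, x}

3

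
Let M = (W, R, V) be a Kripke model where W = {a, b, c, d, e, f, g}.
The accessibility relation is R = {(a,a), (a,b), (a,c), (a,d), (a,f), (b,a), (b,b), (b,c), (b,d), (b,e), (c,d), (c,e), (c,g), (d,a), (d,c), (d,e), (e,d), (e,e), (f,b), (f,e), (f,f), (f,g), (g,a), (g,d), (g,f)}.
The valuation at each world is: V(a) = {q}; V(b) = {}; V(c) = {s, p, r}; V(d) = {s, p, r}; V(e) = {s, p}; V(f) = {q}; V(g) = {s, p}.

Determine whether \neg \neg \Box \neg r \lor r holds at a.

Recall that \Box ψ holds at a world iff ψ holds at every accessible world, and \Diamond ψ holds iff ψ holds at some accessible world.
At a: \neg \neg \Box \neg r is false, r is false, so \neg \neg \Box \neg r \lor r is false.
  At a: \neg \Box \neg r is true, so \neg \neg \Box \neg r is false.
    At a: \Box \neg r is false, so \neg \Box \neg r is true.
      At a: \Box \neg r requires \neg r at every successor {a, b, c, d, f}.
        \neg r fails at c, so \Box \neg r is false at a.

No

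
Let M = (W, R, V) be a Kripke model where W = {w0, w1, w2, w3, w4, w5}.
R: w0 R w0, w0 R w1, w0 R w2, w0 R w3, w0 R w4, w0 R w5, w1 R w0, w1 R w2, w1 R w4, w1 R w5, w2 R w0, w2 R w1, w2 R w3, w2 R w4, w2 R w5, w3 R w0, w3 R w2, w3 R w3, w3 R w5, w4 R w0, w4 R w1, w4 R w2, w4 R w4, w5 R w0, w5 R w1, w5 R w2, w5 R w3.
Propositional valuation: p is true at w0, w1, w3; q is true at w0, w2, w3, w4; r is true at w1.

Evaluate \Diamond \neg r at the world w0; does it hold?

At w0: \Diamond \neg r requires \neg r at some successor in {w0, w1, w2, w3, w4, w5}.
  \neg r holds at w0, so \Diamond \neg r is true at w0.

Yes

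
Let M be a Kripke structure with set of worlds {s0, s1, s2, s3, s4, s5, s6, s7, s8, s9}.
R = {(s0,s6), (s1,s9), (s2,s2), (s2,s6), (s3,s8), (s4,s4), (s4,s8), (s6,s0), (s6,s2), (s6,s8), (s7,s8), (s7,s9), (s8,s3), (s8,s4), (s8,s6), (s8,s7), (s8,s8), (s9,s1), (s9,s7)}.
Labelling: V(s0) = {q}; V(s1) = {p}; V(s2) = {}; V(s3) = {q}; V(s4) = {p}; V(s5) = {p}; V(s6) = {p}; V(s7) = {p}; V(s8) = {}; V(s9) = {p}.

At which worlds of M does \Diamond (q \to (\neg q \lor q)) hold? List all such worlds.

Let φ = \Diamond (q \to (\neg q \lor q)). Evaluate φ at each world:
  s0 (successors {s6}): φ is true.
  s1 (successors {s9}): φ is true.
  s2 (successors {s2, s6}): φ is true.
  s3 (successors {s8}): φ is true.
  s4 (successors {s4, s8}): φ is true.
  s5 (successors ∅): φ is false.
  s6 (successors {s0, s2, s8}): φ is true.
  s7 (successors {s8, s9}): φ is true.
  s8 (successors {s3, s4, s6, s7, s8}): φ is true.
  s9 (successors {s1, s7}): φ is true.
For instance, at s8:
  At s8: \Diamond (q \to (\neg q \lor q)) requires q \to (\neg q \lor q) at some successor in {s3, s4, s6, s7, s8}.
    q \to (\neg q \lor q) holds at s3, so \Diamond (q \to (\neg q \lor q)) is true at s8.
Satisfying worlds: {s0, s1, s2, s3, s4, s6, s7, s8, s9}

s0, s1, s2, s3, s4, s6, s7, s8, s9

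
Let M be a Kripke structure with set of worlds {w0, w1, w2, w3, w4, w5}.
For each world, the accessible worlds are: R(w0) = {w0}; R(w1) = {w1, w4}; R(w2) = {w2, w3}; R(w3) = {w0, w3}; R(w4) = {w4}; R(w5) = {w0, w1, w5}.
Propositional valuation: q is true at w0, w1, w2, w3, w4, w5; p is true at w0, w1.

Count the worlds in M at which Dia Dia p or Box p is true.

5

Recall that Box ψ holds at a world iff ψ holds at every accessible world, and Dia ψ holds iff ψ holds at some accessible world.
Let φ = Dia Dia p or Box p. Evaluate φ at each world:
  w0 (successors {w0}): φ is true.
  w1 (successors {w1, w4}): φ is true.
  w2 (successors {w2, w3}): φ is true.
  w3 (successors {w0, w3}): φ is true.
  w4 (successors {w4}): φ is false.
  w5 (successors {w0, w1, w5}): φ is true.
For instance, at w0:
  At w0: Dia Dia p is true, Box p is true, so Dia Dia p or Box p is true.
    At w0: Dia Dia p requires Dia p at some successor in {w0}.
      Dia p holds at w0, so Dia Dia p is true at w0.
    At w0: Box p requires p at every successor {w0}.
      At w0: p is true.
    So Box p is true at w0.
Satisfying worlds: {w0, w1, w2, w3, w5}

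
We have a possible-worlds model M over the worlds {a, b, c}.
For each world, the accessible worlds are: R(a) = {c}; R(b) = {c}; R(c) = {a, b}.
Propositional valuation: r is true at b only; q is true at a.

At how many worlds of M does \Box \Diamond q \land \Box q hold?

0

Let φ = \Box \Diamond q \land \Box q. Evaluate φ at each world:
  a (successors {c}): φ is false.
  b (successors {c}): φ is false.
  c (successors {a, b}): φ is false.
For instance, at a:
  At a: \Box \Diamond q is true, \Box q is false, so \Box \Diamond q \land \Box q is false.
    At a: \Box \Diamond q requires \Diamond q at every successor {c}.
      At c: \Diamond q is true.
    So \Box \Diamond q is true at a.
    At a: \Box q requires q at every successor {c}.
      q fails at c, so \Box q is false at a.
Satisfying worlds: none.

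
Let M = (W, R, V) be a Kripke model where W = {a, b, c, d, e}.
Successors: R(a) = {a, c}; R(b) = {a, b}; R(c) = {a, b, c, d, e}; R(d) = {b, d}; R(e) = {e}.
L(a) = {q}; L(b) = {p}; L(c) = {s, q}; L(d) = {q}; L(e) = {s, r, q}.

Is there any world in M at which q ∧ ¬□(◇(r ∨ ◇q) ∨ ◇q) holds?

Recall that □ψ holds at a world iff ψ holds at every accessible world, and ◇ψ holds iff ψ holds at some accessible world.
Let φ = q ∧ ¬□(◇(r ∨ ◇q) ∨ ◇q). Evaluate φ at each world:
  a (successors {a, c}): φ is false.
  b (successors {a, b}): φ is false.
  c (successors {a, b, c, d, e}): φ is false.
  d (successors {b, d}): φ is false.
  e (successors {e}): φ is false.
For instance, at b:
  At b: q is false, ¬□(◇(r ∨ ◇q) ∨ ◇q) is false, so q ∧ ¬□(◇(r ∨ ◇q) ∨ ◇q) is false.
    At b: □(◇(r ∨ ◇q) ∨ ◇q) is true, so ¬□(◇(r ∨ ◇q) ∨ ◇q) is false.
      At b: □(◇(r ∨ ◇q) ∨ ◇q) requires ◇(r ∨ ◇q) ∨ ◇q at every successor {a, b}.
        At a: ◇(r ∨ ◇q) ∨ ◇q is true.
        At b: ◇(r ∨ ◇q) ∨ ◇q is true.
      So □(◇(r ∨ ◇q) ∨ ◇q) is true at b.

No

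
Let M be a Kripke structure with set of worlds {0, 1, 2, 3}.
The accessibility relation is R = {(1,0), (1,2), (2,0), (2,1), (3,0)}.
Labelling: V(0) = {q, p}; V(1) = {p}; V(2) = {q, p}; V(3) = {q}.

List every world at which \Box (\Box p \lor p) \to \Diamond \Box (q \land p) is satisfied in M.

1, 2, 3

Let φ = \Box (\Box p \lor p) \to \Diamond \Box (q \land p). Evaluate φ at each world:
  0 (successors ∅): φ is false.
  1 (successors {0, 2}): φ is true.
  2 (successors {0, 1}): φ is true.
  3 (successors {0}): φ is true.
For instance, at 3:
  At 3: \Box (\Box p \lor p) is true, \Diamond \Box (q \land p) is true, so \Box (\Box p \lor p) \to \Diamond \Box (q \land p) is true.
    At 3: \Box (\Box p \lor p) requires \Box p \lor p at every successor {0}.
      At 0: \Box p \lor p is true.
    So \Box (\Box p \lor p) is true at 3.
    At 3: \Diamond \Box (q \land p) requires \Box (q \land p) at some successor in {0}.
      \Box (q \land p) holds at 0, so \Diamond \Box (q \land p) is true at 3.
Satisfying worlds: {1, 2, 3}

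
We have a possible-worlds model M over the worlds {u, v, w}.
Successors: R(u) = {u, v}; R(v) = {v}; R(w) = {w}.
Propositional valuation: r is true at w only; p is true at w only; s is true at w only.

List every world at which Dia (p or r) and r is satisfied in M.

w

Let φ = Dia (p or r) and r. Evaluate φ at each world:
  u (successors {u, v}): φ is false.
  v (successors {v}): φ is false.
  w (successors {w}): φ is true.
For instance, at u:
  At u: Dia (p or r) is false, r is false, so Dia (p or r) and r is false.
    At u: Dia (p or r) requires p or r at some successor in {u, v}.
      At u: p or r is false.
      At v: p or r is false.
    So Dia (p or r) is false at u.
Satisfying worlds: {w}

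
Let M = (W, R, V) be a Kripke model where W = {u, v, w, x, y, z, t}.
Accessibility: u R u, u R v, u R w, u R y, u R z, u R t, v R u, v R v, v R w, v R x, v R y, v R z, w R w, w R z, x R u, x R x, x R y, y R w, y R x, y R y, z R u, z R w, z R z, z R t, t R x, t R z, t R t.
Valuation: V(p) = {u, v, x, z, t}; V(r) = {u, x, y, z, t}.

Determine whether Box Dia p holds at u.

Recall that Box ψ holds at a world iff ψ holds at every accessible world, and Dia ψ holds iff ψ holds at some accessible world.
At u: Box Dia p requires Dia p at every successor {u, v, w, y, z, t}.
  At u: Dia p is true.
  At v: Dia p is true.
  At w: Dia p is true.
  At y: Dia p is true.
  At z: Dia p is true.
  At t: Dia p is true.
So Box Dia p is true at u.

Yes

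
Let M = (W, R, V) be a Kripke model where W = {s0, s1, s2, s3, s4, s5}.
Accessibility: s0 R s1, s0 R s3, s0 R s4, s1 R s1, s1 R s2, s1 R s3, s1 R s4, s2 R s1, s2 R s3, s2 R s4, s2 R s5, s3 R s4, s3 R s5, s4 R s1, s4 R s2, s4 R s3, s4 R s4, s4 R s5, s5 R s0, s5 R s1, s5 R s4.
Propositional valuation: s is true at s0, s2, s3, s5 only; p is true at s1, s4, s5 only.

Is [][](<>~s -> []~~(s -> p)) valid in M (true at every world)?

Let φ = [][](<>~s -> []~~(s -> p)). Evaluate φ at each world:
  s0 (successors {s1, s3, s4}): φ is false.
  s1 (successors {s1, s2, s3, s4}): φ is false.
  s2 (successors {s1, s3, s4, s5}): φ is false.
  s3 (successors {s4, s5}): φ is false.
  s4 (successors {s1, s2, s3, s4, s5}): φ is false.
  s5 (successors {s0, s1, s4}): φ is false.
Detail at s0 (counterexample):
  At s0: [][](<>~s -> []~~(s -> p)) requires [](<>~s -> []~~(s -> p)) at every successor {s1, s3, s4}.
    [](<>~s -> []~~(s -> p)) fails at s1, so [][](<>~s -> []~~(s -> p)) is false at s0.
      At s1: [](<>~s -> []~~(s -> p)) requires <>~s -> []~~(s -> p) at every successor {s1, s2, s3, s4}.
        <>~s -> []~~(s -> p) fails at s1, so [](<>~s -> []~~(s -> p)) is false at s1.

No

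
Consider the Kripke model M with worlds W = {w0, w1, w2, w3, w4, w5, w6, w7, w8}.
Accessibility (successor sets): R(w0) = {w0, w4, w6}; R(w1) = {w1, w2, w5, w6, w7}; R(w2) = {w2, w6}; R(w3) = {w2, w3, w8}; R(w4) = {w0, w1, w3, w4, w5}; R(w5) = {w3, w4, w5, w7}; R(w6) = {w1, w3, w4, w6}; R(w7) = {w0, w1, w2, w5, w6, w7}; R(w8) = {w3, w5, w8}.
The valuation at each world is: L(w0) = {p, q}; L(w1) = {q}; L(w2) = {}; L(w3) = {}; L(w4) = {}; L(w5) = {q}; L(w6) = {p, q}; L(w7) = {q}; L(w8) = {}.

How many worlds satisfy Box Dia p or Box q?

Let φ = Box Dia p or Box q. Evaluate φ at each world:
  w0 (successors {w0, w4, w6}): φ is true.
  w1 (successors {w1, w2, w5, w6, w7}): φ is false.
  w2 (successors {w2, w6}): φ is true.
  w3 (successors {w2, w3, w8}): φ is false.
  w4 (successors {w0, w1, w3, w4, w5}): φ is false.
  w5 (successors {w3, w4, w5, w7}): φ is false.
  w6 (successors {w1, w3, w4, w6}): φ is false.
  w7 (successors {w0, w1, w2, w5, w6, w7}): φ is false.
  w8 (successors {w3, w5, w8}): φ is false.
For instance, at w7:
  At w7: Box Dia p is false, Box q is false, so Box Dia p or Box q is false.
    At w7: Box Dia p requires Dia p at every successor {w0, w1, w2, w5, w6, w7}.
      Dia p fails at w5, so Box Dia p is false at w7.
    At w7: Box q requires q at every successor {w0, w1, w2, w5, w6, w7}.
      q fails at w2, so Box q is false at w7.
Satisfying worlds: {w0, w2}

2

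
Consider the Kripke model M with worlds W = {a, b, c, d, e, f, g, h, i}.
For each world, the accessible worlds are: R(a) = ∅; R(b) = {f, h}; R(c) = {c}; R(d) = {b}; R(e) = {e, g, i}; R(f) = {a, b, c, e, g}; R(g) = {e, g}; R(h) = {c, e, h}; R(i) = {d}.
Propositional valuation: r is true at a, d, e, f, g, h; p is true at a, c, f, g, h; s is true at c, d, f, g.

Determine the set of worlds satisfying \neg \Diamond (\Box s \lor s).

a, d

Let φ = \neg \Diamond (\Box s \lor s). Evaluate φ at each world:
  a (successors ∅): φ is true.
  b (successors {f, h}): φ is false.
  c (successors {c}): φ is false.
  d (successors {b}): φ is true.
  e (successors {e, g, i}): φ is false.
  f (successors {a, b, c, e, g}): φ is false.
  g (successors {e, g}): φ is false.
  h (successors {c, e, h}): φ is false.
  i (successors {d}): φ is false.
For instance, at h:
  At h: \Diamond (\Box s \lor s) is true, so \neg \Diamond (\Box s \lor s) is false.
    At h: \Diamond (\Box s \lor s) requires \Box s \lor s at some successor in {c, e, h}.
      \Box s \lor s holds at c, so \Diamond (\Box s \lor s) is true at h.
Satisfying worlds: {a, d}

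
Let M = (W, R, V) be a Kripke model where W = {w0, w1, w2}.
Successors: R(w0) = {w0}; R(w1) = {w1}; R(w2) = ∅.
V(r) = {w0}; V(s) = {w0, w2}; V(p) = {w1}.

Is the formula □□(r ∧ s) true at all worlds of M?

Let φ = □□(r ∧ s). Evaluate φ at each world:
  w0 (successors {w0}): φ is true.
  w1 (successors {w1}): φ is false.
  w2 (successors ∅): φ is true.
Detail at w1 (counterexample):
  At w1: □□(r ∧ s) requires □(r ∧ s) at every successor {w1}.
    □(r ∧ s) fails at w1, so □□(r ∧ s) is false at w1.
      At w1: □(r ∧ s) requires r ∧ s at every successor {w1}.
        r ∧ s fails at w1, so □(r ∧ s) is false at w1.

No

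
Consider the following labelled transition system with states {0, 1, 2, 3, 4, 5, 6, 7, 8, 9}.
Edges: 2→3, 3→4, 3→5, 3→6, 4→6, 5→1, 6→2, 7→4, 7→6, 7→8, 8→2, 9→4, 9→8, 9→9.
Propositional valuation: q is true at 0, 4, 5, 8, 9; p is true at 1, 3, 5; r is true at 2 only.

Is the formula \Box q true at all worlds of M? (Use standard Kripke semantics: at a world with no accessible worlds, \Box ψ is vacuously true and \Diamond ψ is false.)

Recall that \Box ψ holds at a world iff ψ holds at every accessible world, and \Diamond ψ holds iff ψ holds at some accessible world.
Let φ = \Box q. Evaluate φ at each world:
  0 (successors ∅): φ is true.
  1 (successors ∅): φ is true.
  2 (successors {3}): φ is false.
  3 (successors {4, 5, 6}): φ is false.
  4 (successors {6}): φ is false.
  5 (successors {1}): φ is false.
  6 (successors {2}): φ is false.
  7 (successors {4, 6, 8}): φ is false.
  8 (successors {2}): φ is false.
  9 (successors {4, 8, 9}): φ is true.
Detail at 2 (counterexample):
  At 2: \Box q requires q at every successor {3}.
    q fails at 3, so \Box q is false at 2.

No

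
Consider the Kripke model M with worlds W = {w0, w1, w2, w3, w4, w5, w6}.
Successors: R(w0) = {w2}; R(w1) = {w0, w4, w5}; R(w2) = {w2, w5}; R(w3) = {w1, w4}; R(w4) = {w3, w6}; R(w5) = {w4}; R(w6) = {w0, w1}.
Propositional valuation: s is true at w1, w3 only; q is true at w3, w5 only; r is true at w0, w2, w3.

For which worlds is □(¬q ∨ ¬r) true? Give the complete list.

Let φ = □(¬q ∨ ¬r). Evaluate φ at each world:
  w0 (successors {w2}): φ is true.
  w1 (successors {w0, w4, w5}): φ is true.
  w2 (successors {w2, w5}): φ is true.
  w3 (successors {w1, w4}): φ is true.
  w4 (successors {w3, w6}): φ is false.
  w5 (successors {w4}): φ is true.
  w6 (successors {w0, w1}): φ is true.
For instance, at w4:
  At w4: □(¬q ∨ ¬r) requires ¬q ∨ ¬r at every successor {w3, w6}.
    ¬q ∨ ¬r fails at w3, so □(¬q ∨ ¬r) is false at w4.
Satisfying worlds: {w0, w1, w2, w3, w5, w6}

w0, w1, w2, w3, w5, w6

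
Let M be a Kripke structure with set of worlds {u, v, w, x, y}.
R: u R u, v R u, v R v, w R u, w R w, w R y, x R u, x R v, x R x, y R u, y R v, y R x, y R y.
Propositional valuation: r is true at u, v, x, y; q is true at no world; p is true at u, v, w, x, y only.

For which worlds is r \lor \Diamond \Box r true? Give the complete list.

Recall that \Box ψ holds at a world iff ψ holds at every accessible world, and \Diamond ψ holds iff ψ holds at some accessible world.
Let φ = r \lor \Diamond \Box r. Evaluate φ at each world:
  u (successors {u}): φ is true.
  v (successors {u, v}): φ is true.
  w (successors {u, w, y}): φ is true.
  x (successors {u, v, x}): φ is true.
  y (successors {u, v, x, y}): φ is true.
For instance, at x:
  At x: r is true, \Diamond \Box r is true, so r \lor \Diamond \Box r is true.
    At x: \Diamond \Box r requires \Box r at some successor in {u, v, x}.
      \Box r holds at u, so \Diamond \Box r is true at x.
Satisfying worlds: {u, v, w, x, y}

u, v, w, x, y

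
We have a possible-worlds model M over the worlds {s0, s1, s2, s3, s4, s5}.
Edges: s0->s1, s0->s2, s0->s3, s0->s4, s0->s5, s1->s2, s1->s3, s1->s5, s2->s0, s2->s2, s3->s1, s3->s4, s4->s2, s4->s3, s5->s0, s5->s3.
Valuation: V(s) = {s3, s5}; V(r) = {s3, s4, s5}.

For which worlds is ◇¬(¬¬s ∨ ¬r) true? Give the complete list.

s0, s3

Let φ = ◇¬(¬¬s ∨ ¬r). Evaluate φ at each world:
  s0 (successors {s1, s2, s3, s4, s5}): φ is true.
  s1 (successors {s2, s3, s5}): φ is false.
  s2 (successors {s0, s2}): φ is false.
  s3 (successors {s1, s4}): φ is true.
  s4 (successors {s2, s3}): φ is false.
  s5 (successors {s0, s3}): φ is false.
For instance, at s2:
  At s2: ◇¬(¬¬s ∨ ¬r) requires ¬(¬¬s ∨ ¬r) at some successor in {s0, s2}.
    At s0: ¬(¬¬s ∨ ¬r) is false.
    At s2: ¬(¬¬s ∨ ¬r) is false.
  So ◇¬(¬¬s ∨ ¬r) is false at s2.
Satisfying worlds: {s0, s3}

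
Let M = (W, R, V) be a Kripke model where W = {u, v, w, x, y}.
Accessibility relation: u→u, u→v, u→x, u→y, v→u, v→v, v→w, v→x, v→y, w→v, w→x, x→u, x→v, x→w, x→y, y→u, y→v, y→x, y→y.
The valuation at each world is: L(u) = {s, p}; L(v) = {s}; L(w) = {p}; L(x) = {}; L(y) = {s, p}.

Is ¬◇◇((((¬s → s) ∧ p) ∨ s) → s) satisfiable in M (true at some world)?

Let φ = ¬◇◇((((¬s → s) ∧ p) ∨ s) → s). Evaluate φ at each world:
  u (successors {u, v, x, y}): φ is false.
  v (successors {u, v, w, x, y}): φ is false.
  w (successors {v, x}): φ is false.
  x (successors {u, v, w, y}): φ is false.
  y (successors {u, v, x, y}): φ is false.
For instance, at y:
  At y: ◇◇((((¬s → s) ∧ p) ∨ s) → s) is true, so ¬◇◇((((¬s → s) ∧ p) ∨ s) → s) is false.
    At y: ◇◇((((¬s → s) ∧ p) ∨ s) → s) requires ◇((((¬s → s) ∧ p) ∨ s) → s) at some successor in {u, v, x, y}.
      ◇((((¬s → s) ∧ p) ∨ s) → s) holds at u, so ◇◇((((¬s → s) ∧ p) ∨ s) → s) is true at y.

No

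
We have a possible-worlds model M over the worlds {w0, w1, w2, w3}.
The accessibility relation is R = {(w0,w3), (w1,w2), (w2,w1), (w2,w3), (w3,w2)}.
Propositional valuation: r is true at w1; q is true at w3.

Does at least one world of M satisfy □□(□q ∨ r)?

No

Recall that □ψ holds at a world iff ψ holds at every accessible world, and ◇ψ holds iff ψ holds at some accessible world.
Let φ = □□(□q ∨ r). Evaluate φ at each world:
  w0 (successors {w3}): φ is false.
  w1 (successors {w2}): φ is false.
  w2 (successors {w1, w3}): φ is false.
  w3 (successors {w2}): φ is false.
For instance, at w2:
  At w2: □□(□q ∨ r) requires □(□q ∨ r) at every successor {w1, w3}.
    □(□q ∨ r) fails at w1, so □□(□q ∨ r) is false at w2.
      At w1: □(□q ∨ r) requires □q ∨ r at every successor {w2}.
        □q ∨ r fails at w2, so □(□q ∨ r) is false at w1.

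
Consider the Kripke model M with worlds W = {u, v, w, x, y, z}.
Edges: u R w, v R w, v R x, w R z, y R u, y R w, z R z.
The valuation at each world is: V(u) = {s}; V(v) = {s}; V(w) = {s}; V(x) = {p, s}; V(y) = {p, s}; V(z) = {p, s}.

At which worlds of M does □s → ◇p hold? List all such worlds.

Let φ = □s → ◇p. Evaluate φ at each world:
  u (successors {w}): φ is false.
  v (successors {w, x}): φ is true.
  w (successors {z}): φ is true.
  x (successors ∅): φ is false.
  y (successors {u, w}): φ is false.
  z (successors {z}): φ is true.
For instance, at z:
  At z: □s is true, ◇p is true, so □s → ◇p is true.
    At z: □s requires s at every successor {z}.
      At z: s is true.
    So □s is true at z.
    At z: ◇p requires p at some successor in {z}.
      p holds at z, so ◇p is true at z.
Satisfying worlds: {v, w, z}

v, w, z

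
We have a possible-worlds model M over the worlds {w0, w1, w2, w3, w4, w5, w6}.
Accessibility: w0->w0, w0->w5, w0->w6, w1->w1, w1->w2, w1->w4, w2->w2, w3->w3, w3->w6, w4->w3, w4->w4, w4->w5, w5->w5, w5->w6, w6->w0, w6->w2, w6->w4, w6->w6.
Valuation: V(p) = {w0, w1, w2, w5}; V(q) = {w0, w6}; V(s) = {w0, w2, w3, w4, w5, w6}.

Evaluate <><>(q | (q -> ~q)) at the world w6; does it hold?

Yes

At w6: <><>(q | (q -> ~q)) requires <>(q | (q -> ~q)) at some successor in {w0, w2, w4, w6}.
  <>(q | (q -> ~q)) holds at w0, so <><>(q | (q -> ~q)) is true at w6.
    At w0: <>(q | (q -> ~q)) requires q | (q -> ~q) at some successor in {w0, w5, w6}.
      q | (q -> ~q) holds at w0, so <>(q | (q -> ~q)) is true at w0.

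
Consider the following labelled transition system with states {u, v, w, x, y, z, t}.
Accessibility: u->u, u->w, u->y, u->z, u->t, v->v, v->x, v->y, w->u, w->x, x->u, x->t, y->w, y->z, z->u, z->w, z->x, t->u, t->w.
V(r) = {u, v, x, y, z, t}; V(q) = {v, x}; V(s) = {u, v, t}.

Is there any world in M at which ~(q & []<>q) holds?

Yes

Let φ = ~(q & []<>q). Evaluate φ at each world:
  u (successors {u, w, y, z, t}): φ is true.
  v (successors {v, x, y}): φ is true.
  w (successors {u, x}): φ is true.
  x (successors {u, t}): φ is true.
  y (successors {w, z}): φ is true.
  z (successors {u, w, x}): φ is true.
  t (successors {u, w}): φ is true.
Detail at u (witness):
  At u: q & []<>q is false, so ~(q & []<>q) is true.
    At u: q is false, []<>q is false, so q & []<>q is false.
      At u: []<>q requires <>q at every successor {u, w, y, z, t}.
        <>q fails at u, so []<>q is false at u.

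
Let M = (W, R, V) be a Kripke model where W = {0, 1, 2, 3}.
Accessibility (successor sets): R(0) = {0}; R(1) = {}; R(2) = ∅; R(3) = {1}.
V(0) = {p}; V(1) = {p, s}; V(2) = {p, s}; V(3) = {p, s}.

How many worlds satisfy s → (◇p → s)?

Let φ = s → (◇p → s). Evaluate φ at each world:
  0 (successors {0}): φ is true.
  1 (successors ∅): φ is true.
  2 (successors ∅): φ is true.
  3 (successors {1}): φ is true.
For instance, at 3:
  At 3: s is true, ◇p → s is true, so s → (◇p → s) is true.
    At 3: ◇p is true, s is true, so ◇p → s is true.
      At 3: ◇p requires p at some successor in {1}.
        p holds at 1, so ◇p is true at 3.
Satisfying worlds: {0, 1, 2, 3}

4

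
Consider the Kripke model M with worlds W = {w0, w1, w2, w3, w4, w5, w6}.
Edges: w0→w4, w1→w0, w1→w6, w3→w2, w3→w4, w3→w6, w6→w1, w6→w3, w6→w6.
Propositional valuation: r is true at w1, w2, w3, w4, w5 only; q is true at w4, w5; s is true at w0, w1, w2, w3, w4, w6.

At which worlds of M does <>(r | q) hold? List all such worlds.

Let φ = <>(r | q). Evaluate φ at each world:
  w0 (successors {w4}): φ is true.
  w1 (successors {w0, w6}): φ is false.
  w2 (successors ∅): φ is false.
  w3 (successors {w2, w4, w6}): φ is true.
  w4 (successors ∅): φ is false.
  w5 (successors ∅): φ is false.
  w6 (successors {w1, w3, w6}): φ is true.
For instance, at w0:
  At w0: <>(r | q) requires r | q at some successor in {w4}.
    r | q holds at w4, so <>(r | q) is true at w0.
Satisfying worlds: {w0, w3, w6}

w0, w3, w6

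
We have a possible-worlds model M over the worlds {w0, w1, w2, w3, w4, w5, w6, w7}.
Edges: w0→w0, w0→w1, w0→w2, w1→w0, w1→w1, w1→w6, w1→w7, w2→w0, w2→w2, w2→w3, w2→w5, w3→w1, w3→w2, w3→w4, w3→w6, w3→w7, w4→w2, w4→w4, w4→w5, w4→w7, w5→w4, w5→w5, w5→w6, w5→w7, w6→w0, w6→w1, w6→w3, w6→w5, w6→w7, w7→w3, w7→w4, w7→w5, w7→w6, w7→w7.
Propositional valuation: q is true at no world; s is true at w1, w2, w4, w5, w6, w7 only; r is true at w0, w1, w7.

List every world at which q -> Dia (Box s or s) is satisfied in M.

Let φ = q -> Dia (Box s or s). Evaluate φ at each world:
  w0 (successors {w0, w1, w2}): φ is true.
  w1 (successors {w0, w1, w6, w7}): φ is true.
  w2 (successors {w0, w2, w3, w5}): φ is true.
  w3 (successors {w1, w2, w4, w6, w7}): φ is true.
  w4 (successors {w2, w4, w5, w7}): φ is true.
  w5 (successors {w4, w5, w6, w7}): φ is true.
  w6 (successors {w0, w1, w3, w5, w7}): φ is true.
  w7 (successors {w3, w4, w5, w6, w7}): φ is true.
For instance, at w7:
  At w7: q is false, Dia (Box s or s) is true, so q -> Dia (Box s or s) is true.
    At w7: Dia (Box s or s) requires Box s or s at some successor in {w3, w4, w5, w6, w7}.
      Box s or s holds at w3, so Dia (Box s or s) is true at w7.
Satisfying worlds: {w0, w1, w2, w3, w4, w5, w6, w7}

w0, w1, w2, w3, w4, w5, w6, w7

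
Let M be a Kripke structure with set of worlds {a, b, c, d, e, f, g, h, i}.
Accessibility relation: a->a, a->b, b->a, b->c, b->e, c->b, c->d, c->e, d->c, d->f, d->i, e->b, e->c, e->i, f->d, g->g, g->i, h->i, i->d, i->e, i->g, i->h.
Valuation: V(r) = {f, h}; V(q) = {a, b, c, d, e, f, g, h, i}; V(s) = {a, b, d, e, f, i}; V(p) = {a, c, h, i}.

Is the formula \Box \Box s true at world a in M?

At a: \Box \Box s requires \Box s at every successor {a, b}.
  \Box s fails at b, so \Box \Box s is false at a.
    At b: \Box s requires s at every successor {a, c, e}.
      s fails at c, so \Box s is false at b.

No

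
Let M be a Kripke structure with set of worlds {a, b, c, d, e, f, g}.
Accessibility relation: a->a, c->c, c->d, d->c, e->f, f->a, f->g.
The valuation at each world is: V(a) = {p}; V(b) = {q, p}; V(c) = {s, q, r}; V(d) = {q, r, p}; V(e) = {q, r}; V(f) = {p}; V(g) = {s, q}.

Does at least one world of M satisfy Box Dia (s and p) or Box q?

Yes

Let φ = Box Dia (s and p) or Box q. Evaluate φ at each world:
  a (successors {a}): φ is false.
  b (successors ∅): φ is true.
  c (successors {c, d}): φ is true.
  d (successors {c}): φ is true.
  e (successors {f}): φ is false.
  f (successors {a, g}): φ is false.
  g (successors ∅): φ is true.
Detail at b (witness):
  At b: Box Dia (s and p) is true, Box q is true, so Box Dia (s and p) or Box q is true.
    At b: no accessible worlds, so Box Dia (s and p) holds vacuously.
    At b: no accessible worlds, so Box q holds vacuously.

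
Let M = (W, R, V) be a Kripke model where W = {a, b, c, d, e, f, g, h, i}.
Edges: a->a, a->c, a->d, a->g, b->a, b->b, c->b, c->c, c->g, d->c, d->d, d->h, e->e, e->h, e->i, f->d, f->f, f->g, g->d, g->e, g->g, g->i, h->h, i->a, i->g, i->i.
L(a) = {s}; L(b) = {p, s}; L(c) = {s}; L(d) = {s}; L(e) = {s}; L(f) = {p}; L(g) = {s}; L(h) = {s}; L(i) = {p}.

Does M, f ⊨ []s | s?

No

At f: []s is false, s is false, so []s | s is false.
  At f: []s requires s at every successor {d, f, g}.
    s fails at f, so []s is false at f.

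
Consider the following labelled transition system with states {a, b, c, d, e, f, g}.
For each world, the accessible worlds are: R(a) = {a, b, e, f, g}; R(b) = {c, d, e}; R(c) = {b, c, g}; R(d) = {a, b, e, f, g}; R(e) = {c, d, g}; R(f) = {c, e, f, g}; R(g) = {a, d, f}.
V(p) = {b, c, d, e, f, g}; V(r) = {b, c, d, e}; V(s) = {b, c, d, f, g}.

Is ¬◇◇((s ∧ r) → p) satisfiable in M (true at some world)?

No

Let φ = ¬◇◇((s ∧ r) → p). Evaluate φ at each world:
  a (successors {a, b, e, f, g}): φ is false.
  b (successors {c, d, e}): φ is false.
  c (successors {b, c, g}): φ is false.
  d (successors {a, b, e, f, g}): φ is false.
  e (successors {c, d, g}): φ is false.
  f (successors {c, e, f, g}): φ is false.
  g (successors {a, d, f}): φ is false.
For instance, at d:
  At d: ◇◇((s ∧ r) → p) is true, so ¬◇◇((s ∧ r) → p) is false.
    At d: ◇◇((s ∧ r) → p) requires ◇((s ∧ r) → p) at some successor in {a, b, e, f, g}.
      ◇((s ∧ r) → p) holds at a, so ◇◇((s ∧ r) → p) is true at d.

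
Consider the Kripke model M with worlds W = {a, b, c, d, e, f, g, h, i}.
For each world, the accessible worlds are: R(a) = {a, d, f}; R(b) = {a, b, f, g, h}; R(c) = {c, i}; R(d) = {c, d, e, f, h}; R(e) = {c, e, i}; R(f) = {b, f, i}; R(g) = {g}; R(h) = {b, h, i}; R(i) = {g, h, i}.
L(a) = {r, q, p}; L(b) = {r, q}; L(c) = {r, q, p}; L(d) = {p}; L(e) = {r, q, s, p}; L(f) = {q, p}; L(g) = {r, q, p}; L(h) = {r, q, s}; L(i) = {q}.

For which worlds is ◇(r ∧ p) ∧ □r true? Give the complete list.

Let φ = ◇(r ∧ p) ∧ □r. Evaluate φ at each world:
  a (successors {a, d, f}): φ is false.
  b (successors {a, b, f, g, h}): φ is false.
  c (successors {c, i}): φ is false.
  d (successors {c, d, e, f, h}): φ is false.
  e (successors {c, e, i}): φ is false.
  f (successors {b, f, i}): φ is false.
  g (successors {g}): φ is true.
  h (successors {b, h, i}): φ is false.
  i (successors {g, h, i}): φ is false.
For instance, at g:
  At g: ◇(r ∧ p) is true, □r is true, so ◇(r ∧ p) ∧ □r is true.
    At g: ◇(r ∧ p) requires r ∧ p at some successor in {g}.
      r ∧ p holds at g, so ◇(r ∧ p) is true at g.
    At g: □r requires r at every successor {g}.
      At g: r is true.
    So □r is true at g.
Satisfying worlds: {g}

g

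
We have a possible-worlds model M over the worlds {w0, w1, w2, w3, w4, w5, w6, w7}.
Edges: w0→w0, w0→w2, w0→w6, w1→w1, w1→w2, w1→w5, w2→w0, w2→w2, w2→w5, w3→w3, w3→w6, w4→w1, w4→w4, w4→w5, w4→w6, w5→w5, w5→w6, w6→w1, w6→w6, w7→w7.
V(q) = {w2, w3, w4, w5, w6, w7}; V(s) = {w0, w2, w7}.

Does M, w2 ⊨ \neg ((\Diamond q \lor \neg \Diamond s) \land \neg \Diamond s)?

Yes

Recall that \Diamond ψ holds at a world iff ψ holds at some accessible world.
At w2: (\Diamond q \lor \neg \Diamond s) \land \neg \Diamond s is false, so \neg ((\Diamond q \lor \neg \Diamond s) \land \neg \Diamond s) is true.
  At w2: \Diamond q \lor \neg \Diamond s is true, \neg \Diamond s is false, so (\Diamond q \lor \neg \Diamond s) \land \neg \Diamond s is false.
    At w2: \Diamond q is true, \neg \Diamond s is false, so \Diamond q \lor \neg \Diamond s is true.
      At w2: \Diamond q requires q at some successor in {w0, w2, w5}.
        q holds at w2, so \Diamond q is true at w2.
      At w2: \Diamond s is true, so \neg \Diamond s is false.
    At w2: \Diamond s is true, so \neg \Diamond s is false.
      At w2: \Diamond s requires s at some successor in {w0, w2, w5}.
        s holds at w0, so \Diamond s is true at w2.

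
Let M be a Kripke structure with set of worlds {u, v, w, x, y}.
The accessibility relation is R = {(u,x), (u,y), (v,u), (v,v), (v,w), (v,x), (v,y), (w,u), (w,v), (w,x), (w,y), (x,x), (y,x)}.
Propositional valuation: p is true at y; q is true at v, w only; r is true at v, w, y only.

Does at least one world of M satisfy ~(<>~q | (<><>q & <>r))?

No

Let φ = ~(<>~q | (<><>q & <>r)). Evaluate φ at each world:
  u (successors {x, y}): φ is false.
  v (successors {u, v, w, x, y}): φ is false.
  w (successors {u, v, x, y}): φ is false.
  x (successors {x}): φ is false.
  y (successors {x}): φ is false.
For instance, at w:
  At w: <>~q | (<><>q & <>r) is true, so ~(<>~q | (<><>q & <>r)) is false.
    At w: <>~q is true, <><>q & <>r is true, so <>~q | (<><>q & <>r) is true.
      At w: <>~q requires ~q at some successor in {u, v, x, y}.
        ~q holds at u, so <>~q is true at w.
      At w: <><>q is true, <>r is true, so <><>q & <>r is true.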